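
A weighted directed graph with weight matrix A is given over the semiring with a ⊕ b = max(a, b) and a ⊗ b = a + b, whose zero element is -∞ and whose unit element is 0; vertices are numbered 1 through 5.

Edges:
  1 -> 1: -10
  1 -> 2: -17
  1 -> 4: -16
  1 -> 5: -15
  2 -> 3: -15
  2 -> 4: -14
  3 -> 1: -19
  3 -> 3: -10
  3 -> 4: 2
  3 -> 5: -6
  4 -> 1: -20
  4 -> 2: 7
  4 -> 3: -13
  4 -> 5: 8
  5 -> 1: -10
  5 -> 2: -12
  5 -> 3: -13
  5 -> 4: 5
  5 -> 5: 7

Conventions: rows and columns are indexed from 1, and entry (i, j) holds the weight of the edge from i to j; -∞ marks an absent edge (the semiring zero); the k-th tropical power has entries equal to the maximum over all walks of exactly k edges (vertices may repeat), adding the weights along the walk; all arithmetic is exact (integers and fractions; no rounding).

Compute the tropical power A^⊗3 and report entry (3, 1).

A^⊗2:
  [-20, -9, -28, -10, -8]
  [-34, -7, -25, -13, -6]
  [-16, 9, -11, -1, 10]
  [-2, -4, -5, 13, 15]
  [-3, 12, -6, 12, 14]
A^⊗3:
  [-18, -3, -21, -3, -1]
  [-16, -6, -19, -1, 1]
  [0, 6, -3, 15, 17]
  [5, 20, 2, 20, 22]
  [4, 19, 1, 19, 21]
Key observation: the optimum is the walk 3->4->5->1, with weight 2 + 8 + (-10) = 0.
Optimal value attained by: walk 3->4->5->1.
Answer: (A^⊗3)[3][1] = 0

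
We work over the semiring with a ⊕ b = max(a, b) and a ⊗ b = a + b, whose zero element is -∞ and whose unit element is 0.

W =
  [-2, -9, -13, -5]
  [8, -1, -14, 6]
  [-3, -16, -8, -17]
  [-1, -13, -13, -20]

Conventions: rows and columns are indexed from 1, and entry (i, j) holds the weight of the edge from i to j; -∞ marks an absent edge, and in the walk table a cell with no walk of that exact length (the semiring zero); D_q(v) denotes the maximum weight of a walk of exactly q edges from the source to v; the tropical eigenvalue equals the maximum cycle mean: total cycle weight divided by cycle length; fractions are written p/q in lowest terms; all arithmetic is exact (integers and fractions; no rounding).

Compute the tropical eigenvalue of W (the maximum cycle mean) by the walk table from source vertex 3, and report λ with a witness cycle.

q=0: [-∞, -∞, 0, -∞]
q=1: [-3, -16, -8, -17]
q=2: [-5, -12, -16, -8]
q=3: [-4, -13, -18, -6]
q=4: [-5, -13, -17, -7]
Optimal cycle mean attained by: cycle 1->2->1, total (-9) + 8, length 2.
Answer: λ = -1/2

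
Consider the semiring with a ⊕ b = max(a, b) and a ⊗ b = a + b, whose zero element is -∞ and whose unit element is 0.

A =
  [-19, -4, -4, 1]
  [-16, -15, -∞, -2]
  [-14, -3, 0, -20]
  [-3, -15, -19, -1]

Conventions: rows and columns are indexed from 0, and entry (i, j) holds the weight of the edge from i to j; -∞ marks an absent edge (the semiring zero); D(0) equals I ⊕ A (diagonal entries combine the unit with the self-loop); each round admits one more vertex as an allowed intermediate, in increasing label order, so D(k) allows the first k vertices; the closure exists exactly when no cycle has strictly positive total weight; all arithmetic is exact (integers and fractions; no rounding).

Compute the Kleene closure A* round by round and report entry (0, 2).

D(0):
  [0, -4, -4, 1]
  [-16, 0, -∞, -2]
  [-14, -3, 0, -20]
  [-3, -15, -19, 0]
D(1):
  [0, -4, -4, 1]
  [-16, 0, -20, -2]
  [-14, -3, 0, -13]
  [-3, -7, -7, 0]
D(2):
  [0, -4, -4, 1]
  [-16, 0, -20, -2]
  [-14, -3, 0, -5]
  [-3, -7, -7, 0]
D(3):
  [0, -4, -4, 1]
  [-16, 0, -20, -2]
  [-14, -3, 0, -5]
  [-3, -7, -7, 0]
D(4):
  [0, -4, -4, 1]
  [-5, 0, -9, -2]
  [-8, -3, 0, -5]
  [-3, -7, -7, 0]
Answer: A*[0][2] = -4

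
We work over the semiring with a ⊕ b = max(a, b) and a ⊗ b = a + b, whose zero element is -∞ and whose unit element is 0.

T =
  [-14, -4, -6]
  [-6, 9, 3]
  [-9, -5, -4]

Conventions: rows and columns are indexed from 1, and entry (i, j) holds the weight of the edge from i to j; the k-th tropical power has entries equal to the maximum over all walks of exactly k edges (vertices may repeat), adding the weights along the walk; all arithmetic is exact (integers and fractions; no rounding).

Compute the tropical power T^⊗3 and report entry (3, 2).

T^⊗2:
  [-10, 5, -1]
  [3, 18, 12]
  [-11, 4, -2]
T^⊗3:
  [-1, 14, 8]
  [12, 27, 21]
  [-2, 13, 7]
Key observation: the optimum is the walk 3->2->2->2, with weight (-5) + 9 + 9 = 13.
Optimal value attained by: walk 3->2->2->2.
Answer: (T^⊗3)[3][2] = 13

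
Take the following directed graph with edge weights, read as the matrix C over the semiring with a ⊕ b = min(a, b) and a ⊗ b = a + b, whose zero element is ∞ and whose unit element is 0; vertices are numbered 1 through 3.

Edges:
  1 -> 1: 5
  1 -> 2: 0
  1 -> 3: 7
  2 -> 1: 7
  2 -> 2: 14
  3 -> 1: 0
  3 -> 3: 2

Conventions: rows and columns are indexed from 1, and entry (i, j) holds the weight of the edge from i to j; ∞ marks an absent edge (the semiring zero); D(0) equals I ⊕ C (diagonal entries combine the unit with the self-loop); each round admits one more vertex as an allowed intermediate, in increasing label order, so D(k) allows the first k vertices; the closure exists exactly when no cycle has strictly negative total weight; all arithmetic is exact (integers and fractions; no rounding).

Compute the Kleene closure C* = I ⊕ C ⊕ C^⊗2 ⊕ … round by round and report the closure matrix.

D(0):
  [0, 0, 7]
  [7, 0, ∞]
  [0, ∞, 0]
D(1):
  [0, 0, 7]
  [7, 0, 14]
  [0, 0, 0]
D(2):
  [0, 0, 7]
  [7, 0, 14]
  [0, 0, 0]
D(3):
  [0, 0, 7]
  [7, 0, 14]
  [0, 0, 0]
Answer: C* = [[0, 0, 7], [7, 0, 14], [0, 0, 0]]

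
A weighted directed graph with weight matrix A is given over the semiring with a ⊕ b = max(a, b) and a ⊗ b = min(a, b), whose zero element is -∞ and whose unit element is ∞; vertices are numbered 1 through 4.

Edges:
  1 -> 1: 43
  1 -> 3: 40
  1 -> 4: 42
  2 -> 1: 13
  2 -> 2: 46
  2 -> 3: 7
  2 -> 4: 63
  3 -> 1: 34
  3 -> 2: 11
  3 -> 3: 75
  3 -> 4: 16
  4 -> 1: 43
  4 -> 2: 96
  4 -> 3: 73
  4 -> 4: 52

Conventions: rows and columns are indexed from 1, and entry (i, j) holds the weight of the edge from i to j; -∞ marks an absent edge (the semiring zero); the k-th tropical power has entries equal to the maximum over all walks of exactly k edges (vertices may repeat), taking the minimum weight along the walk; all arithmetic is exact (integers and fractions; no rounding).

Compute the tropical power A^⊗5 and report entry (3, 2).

A^⊗2:
  [43, 42, 42, 42]
  [43, 63, 63, 52]
  [34, 16, 75, 34]
  [43, 52, 73, 63]
A^⊗3:
  [43, 42, 42, 42]
  [43, 52, 63, 63]
  [34, 34, 75, 34]
  [43, 63, 73, 52]
A^⊗4:
  [43, 42, 42, 42]
  [43, 63, 63, 52]
  [34, 34, 75, 34]
  [43, 52, 73, 63]
A^⊗5:
  [43, 42, 42, 42]
  [43, 52, 63, 63]
  [34, 34, 75, 34]
  [43, 63, 73, 52]
Key observation: the optimum is the walk 3->1->1->1->4->2, with weight 34 min 43 min 43 min 42 min 96 = 34.
Optimal value attained by: walk 3->1->1->1->4->2.
Answer: (A^⊗5)[3][2] = 34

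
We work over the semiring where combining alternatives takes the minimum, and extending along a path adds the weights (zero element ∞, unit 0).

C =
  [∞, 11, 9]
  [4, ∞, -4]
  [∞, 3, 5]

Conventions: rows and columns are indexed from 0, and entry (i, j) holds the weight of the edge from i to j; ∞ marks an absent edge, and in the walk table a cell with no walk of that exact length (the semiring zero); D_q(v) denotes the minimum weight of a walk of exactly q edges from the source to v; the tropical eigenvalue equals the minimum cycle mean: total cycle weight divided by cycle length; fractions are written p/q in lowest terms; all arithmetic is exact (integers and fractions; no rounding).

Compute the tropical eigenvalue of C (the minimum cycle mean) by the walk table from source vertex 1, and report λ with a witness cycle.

q=0: [∞, 0, ∞]
q=1: [4, ∞, -4]
q=2: [∞, -1, 1]
q=3: [3, 4, -5]
Optimal cycle mean attained by: cycle 1->2->1, total (-4) + 3, length 2.
Answer: λ = -1/2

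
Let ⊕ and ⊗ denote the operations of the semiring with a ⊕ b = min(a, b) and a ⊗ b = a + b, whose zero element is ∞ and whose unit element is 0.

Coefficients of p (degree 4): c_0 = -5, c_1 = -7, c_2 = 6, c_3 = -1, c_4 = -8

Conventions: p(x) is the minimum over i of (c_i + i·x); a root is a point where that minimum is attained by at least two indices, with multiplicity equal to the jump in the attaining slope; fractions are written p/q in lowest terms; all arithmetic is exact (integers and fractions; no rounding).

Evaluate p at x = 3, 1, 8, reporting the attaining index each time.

p(3) = min(-5+0·3=-5, -7+1·3=-4, 6+2·3=12, -1+3·3=8, -8+4·3=4) = -5 (attained by i=0)
p(1) = min(-5+0·1=-5, -7+1·1=-6, 6+2·1=8, -1+3·1=2, -8+4·1=-4) = -6 (attained by i=1)
p(8) = min(-5+0·8=-5, -7+1·8=1, 6+2·8=22, -1+3·8=23, -8+4·8=24) = -5 (attained by i=0)
Answer: p(3) = -5; p(1) = -6; p(8) = -5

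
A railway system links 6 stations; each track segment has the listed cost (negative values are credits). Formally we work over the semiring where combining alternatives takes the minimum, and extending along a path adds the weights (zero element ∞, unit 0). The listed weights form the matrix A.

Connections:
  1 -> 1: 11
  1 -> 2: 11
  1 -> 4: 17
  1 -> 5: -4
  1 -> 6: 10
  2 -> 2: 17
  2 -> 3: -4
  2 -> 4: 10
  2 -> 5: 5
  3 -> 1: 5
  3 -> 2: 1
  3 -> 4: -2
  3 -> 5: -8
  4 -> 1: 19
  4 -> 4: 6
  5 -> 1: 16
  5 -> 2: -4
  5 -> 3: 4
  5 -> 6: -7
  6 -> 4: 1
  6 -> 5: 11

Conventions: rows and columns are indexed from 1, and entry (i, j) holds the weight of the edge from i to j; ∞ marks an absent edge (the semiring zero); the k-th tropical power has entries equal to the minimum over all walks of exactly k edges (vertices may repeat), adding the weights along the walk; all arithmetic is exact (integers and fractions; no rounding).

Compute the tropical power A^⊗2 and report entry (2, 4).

A^⊗2:
  [12, -8, 0, 11, 7, -11]
  [1, -3, 9, -6, -12, -2]
  [8, -12, -4, 4, 1, -15]
  [25, 30, ∞, 12, 15, 29]
  [9, 5, -8, -6, -4, 26]
  [20, 7, 15, 7, ∞, 4]
Key observation: the optimum is the walk 2->3->4, with weight (-4) + (-2) = -6.
Optimal value attained by: walk 2->3->4.
Answer: (A^⊗2)[2][4] = -6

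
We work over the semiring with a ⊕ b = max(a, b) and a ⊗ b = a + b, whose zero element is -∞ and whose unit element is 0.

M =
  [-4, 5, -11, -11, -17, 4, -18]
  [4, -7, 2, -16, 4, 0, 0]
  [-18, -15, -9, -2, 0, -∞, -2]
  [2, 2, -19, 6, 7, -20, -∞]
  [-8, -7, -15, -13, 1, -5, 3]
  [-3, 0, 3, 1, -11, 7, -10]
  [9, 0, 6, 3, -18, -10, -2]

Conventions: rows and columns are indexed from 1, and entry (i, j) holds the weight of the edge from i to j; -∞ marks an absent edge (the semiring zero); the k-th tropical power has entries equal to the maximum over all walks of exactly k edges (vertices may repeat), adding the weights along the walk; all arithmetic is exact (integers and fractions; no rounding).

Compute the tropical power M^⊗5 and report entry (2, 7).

M^⊗2:
  [9, 4, 7, 5, 9, 11, 5]
  [9, 9, 6, 3, 5, 8, 7]
  [7, 0, 4, 4, 5, -5, 3]
  [8, 8, 4, 12, 13, 6, 10]
  [12, 3, 9, 6, 2, 2, 4]
  [4, 7, 10, 8, 8, 14, 1]
  [7, 14, 4, 9, 10, 13, 4]
M^⊗3:
  [14, 14, 14, 12, 12, 18, 12]
  [16, 14, 13, 10, 13, 15, 9]
  [12, 12, 9, 10, 11, 11, 8]
  [19, 14, 16, 18, 19, 13, 16]
  [13, 17, 10, 12, 13, 16, 7]
  [11, 14, 17, 15, 15, 21, 11]
  [18, 13, 16, 15, 18, 20, 14]
M^⊗4:
  [21, 19, 21, 19, 19, 25, 15]
  [18, 21, 18, 16, 18, 22, 16]
  [17, 17, 14, 16, 17, 18, 14]
  [25, 24, 22, 24, 25, 23, 22]
  [21, 18, 19, 18, 21, 23, 17]
  [20, 21, 24, 22, 22, 28, 18]
  [23, 23, 23, 21, 22, 27, 21]
M^⊗5:
  [24, 26, 28, 26, 26, 32, 22]
  [25, 23, 25, 23, 25, 29, 21]
  [23, 22, 21, 22, 23, 25, 20]
  [31, 30, 28, 30, 31, 30, 28]
  [26, 26, 26, 24, 25, 30, 24]
  [27, 28, 31, 29, 29, 35, 25]
  [30, 28, 30, 28, 28, 34, 25]
Key observation: the optimum is the walk 2->5->7->1->2->7, with weight 4 + 3 + 9 + 5 + 0 = 21.
Optimal value attained by: walk 2->5->7->1->2->7.
Answer: (M^⊗5)[2][7] = 21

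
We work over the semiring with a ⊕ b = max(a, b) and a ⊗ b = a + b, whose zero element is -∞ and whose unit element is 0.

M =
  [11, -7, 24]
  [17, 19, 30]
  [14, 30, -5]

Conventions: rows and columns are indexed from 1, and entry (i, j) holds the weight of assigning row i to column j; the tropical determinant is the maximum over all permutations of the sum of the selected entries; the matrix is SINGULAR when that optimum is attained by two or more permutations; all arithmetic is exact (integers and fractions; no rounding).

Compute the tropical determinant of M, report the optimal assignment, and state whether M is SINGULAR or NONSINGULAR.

σ = (1, 2, 3): 11 + 19 + (-5) = 25
σ = (1, 3, 2): 11 + 30 + 30 = 71
σ = (2, 1, 3): (-7) + 17 + (-5) = 5
σ = (2, 3, 1): (-7) + 30 + 14 = 37
σ = (3, 1, 2): 24 + 17 + 30 = 71
σ = (3, 2, 1): 24 + 19 + 14 = 57
Optimal value attained by: σ = (1, 3, 2).
Answer: det⊕(M) = 71; verdict: SINGULAR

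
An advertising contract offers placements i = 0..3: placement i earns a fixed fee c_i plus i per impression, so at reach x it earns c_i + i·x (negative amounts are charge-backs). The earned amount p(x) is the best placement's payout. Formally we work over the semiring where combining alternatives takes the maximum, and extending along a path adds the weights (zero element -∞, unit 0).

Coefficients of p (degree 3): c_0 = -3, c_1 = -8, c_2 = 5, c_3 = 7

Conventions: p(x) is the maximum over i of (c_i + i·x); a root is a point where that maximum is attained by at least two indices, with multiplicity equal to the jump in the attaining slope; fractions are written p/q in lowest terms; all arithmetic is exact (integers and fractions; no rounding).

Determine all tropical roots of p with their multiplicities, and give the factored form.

hull edge (i=0, c=-3) to (i=2, c=5): slope 4, span 2
hull edge (i=2, c=5) to (i=3, c=7): slope 2, span 1
Factored form: p(x) = 7 ⊗ (x ⊕ (-4)) ⊗ (x ⊕ (-4)) ⊗ (x ⊕ (-2))
Answer: roots = -4 (mult 2), -2 (mult 1)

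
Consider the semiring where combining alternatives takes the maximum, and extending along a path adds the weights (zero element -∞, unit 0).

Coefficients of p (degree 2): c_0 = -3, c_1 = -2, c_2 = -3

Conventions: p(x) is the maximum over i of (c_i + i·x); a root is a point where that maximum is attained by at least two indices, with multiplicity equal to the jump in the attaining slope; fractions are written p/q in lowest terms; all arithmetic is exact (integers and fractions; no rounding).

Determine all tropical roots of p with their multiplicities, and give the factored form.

hull edge (i=0, c=-3) to (i=1, c=-2): slope 1, span 1
hull edge (i=1, c=-2) to (i=2, c=-3): slope -1, span 1
Factored form: p(x) = -3 ⊗ (x ⊕ (-1)) ⊗ (x ⊕ 1)
Answer: roots = -1 (mult 1), 1 (mult 1)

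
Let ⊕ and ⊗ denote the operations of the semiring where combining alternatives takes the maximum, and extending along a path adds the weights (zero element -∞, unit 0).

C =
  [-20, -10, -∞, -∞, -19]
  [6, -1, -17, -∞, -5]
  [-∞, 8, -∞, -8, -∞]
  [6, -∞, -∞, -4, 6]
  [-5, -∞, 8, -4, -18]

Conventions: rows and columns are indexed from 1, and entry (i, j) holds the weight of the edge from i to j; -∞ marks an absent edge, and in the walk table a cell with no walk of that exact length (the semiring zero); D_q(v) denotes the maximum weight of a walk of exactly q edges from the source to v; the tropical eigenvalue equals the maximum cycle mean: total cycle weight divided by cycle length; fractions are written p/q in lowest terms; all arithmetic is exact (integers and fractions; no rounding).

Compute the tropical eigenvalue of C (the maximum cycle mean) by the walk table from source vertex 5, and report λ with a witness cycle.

q=0: [-∞, -∞, -∞, -∞, 0]
q=1: [-5, -∞, 8, -4, -18]
q=2: [2, 16, -10, 0, 2]
q=3: [22, 15, 10, -2, 11]
q=4: [21, 18, 19, 7, 10]
q=5: [24, 27, 18, 11, 13]
Optimal cycle mean attained by: cycle 2->5->3->2, total (-5) + 8 + 8, length 3.
Answer: λ = 11/3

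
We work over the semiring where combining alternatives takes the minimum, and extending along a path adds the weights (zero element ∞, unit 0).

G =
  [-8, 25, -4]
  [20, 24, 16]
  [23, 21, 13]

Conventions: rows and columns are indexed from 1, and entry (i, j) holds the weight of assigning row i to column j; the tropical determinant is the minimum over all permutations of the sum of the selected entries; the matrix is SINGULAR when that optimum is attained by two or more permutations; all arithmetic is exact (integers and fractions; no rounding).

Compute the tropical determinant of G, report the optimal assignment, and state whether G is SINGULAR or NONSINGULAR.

σ = (1, 2, 3): (-8) + 24 + 13 = 29
σ = (1, 3, 2): (-8) + 16 + 21 = 29
σ = (2, 1, 3): 25 + 20 + 13 = 58
σ = (2, 3, 1): 25 + 16 + 23 = 64
σ = (3, 1, 2): (-4) + 20 + 21 = 37
σ = (3, 2, 1): (-4) + 24 + 23 = 43
Optimal value attained by: σ = (1, 2, 3).
Answer: det⊕(G) = 29; verdict: SINGULAR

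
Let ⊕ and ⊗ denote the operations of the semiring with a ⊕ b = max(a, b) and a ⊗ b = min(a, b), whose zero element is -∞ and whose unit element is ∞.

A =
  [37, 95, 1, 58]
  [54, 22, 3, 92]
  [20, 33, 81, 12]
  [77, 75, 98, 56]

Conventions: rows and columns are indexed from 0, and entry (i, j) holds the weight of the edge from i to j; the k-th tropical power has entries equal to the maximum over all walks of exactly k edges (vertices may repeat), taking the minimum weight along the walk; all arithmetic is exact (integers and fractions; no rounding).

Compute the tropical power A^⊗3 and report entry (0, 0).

A^⊗2:
  [58, 58, 58, 92]
  [77, 75, 92, 56]
  [33, 33, 81, 33]
  [56, 77, 81, 75]
A^⊗3:
  [77, 75, 92, 58]
  [56, 77, 81, 75]
  [33, 33, 81, 33]
  [75, 75, 81, 77]
Key observation: the optimum is the walk 0->1->3->0, with weight 95 min 92 min 77 = 77.
Optimal value attained by: walk 0->1->3->0.
Answer: (A^⊗3)[0][0] = 77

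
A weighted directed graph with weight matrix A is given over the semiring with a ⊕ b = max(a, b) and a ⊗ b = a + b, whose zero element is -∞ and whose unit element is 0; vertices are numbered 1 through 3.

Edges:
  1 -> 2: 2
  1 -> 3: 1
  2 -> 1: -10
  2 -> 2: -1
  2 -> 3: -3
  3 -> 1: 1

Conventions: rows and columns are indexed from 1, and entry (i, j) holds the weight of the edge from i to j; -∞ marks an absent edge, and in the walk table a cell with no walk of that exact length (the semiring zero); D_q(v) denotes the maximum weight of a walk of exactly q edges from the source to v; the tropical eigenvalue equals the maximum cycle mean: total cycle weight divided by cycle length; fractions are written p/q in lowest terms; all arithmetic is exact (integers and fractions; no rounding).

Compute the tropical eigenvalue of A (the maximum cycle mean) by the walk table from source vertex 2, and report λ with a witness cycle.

q=0: [-∞, 0, -∞]
q=1: [-10, -1, -3]
q=2: [-2, -2, -4]
q=3: [-3, 0, -1]
Optimal cycle mean attained by: cycle 1->3->1, total 1 + 1, length 2.
Answer: λ = 1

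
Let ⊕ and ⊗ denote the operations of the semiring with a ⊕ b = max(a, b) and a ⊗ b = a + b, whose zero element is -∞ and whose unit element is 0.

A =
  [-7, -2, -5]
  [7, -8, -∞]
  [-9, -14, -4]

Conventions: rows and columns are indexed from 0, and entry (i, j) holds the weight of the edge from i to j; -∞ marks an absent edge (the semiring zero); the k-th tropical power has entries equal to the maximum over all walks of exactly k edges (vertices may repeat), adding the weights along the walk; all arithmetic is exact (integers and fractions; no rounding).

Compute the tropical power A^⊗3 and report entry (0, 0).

A^⊗2:
  [5, -9, -9]
  [0, 5, 2]
  [-7, -11, -8]
A^⊗3:
  [-2, 3, 0]
  [12, -2, -2]
  [-4, -9, -12]
Key observation: the optimum is the walk 0->0->1->0, with weight (-7) + (-2) + 7 = -2.
Optimal value attained by: walk 0->0->1->0.
Answer: (A^⊗3)[0][0] = -2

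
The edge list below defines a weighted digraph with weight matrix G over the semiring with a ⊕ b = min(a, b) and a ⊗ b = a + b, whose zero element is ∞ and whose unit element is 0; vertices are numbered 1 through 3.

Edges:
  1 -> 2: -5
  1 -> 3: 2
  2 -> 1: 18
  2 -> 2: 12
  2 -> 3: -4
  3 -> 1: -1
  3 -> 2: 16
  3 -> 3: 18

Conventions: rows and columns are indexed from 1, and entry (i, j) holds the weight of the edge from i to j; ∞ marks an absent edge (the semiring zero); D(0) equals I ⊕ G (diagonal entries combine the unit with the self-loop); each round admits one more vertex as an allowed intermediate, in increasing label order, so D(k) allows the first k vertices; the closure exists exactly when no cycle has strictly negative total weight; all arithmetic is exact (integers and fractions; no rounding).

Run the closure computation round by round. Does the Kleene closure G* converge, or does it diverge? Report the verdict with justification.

D(0):
  [0, -5, 2]
  [18, 0, -4]
  [-1, 16, 0]
D(1):
  [0, -5, 2]
  [18, 0, -4]
  [-1, -6, 0]
Detection: at round 2, diagonal entry (3, 3) turns strictly negative.
Key observation: the cycle 3->1->2->3 has total weight (-1) + (-5) + (-4), which is strictly negative.
Answer: DIVERGES — negative cycle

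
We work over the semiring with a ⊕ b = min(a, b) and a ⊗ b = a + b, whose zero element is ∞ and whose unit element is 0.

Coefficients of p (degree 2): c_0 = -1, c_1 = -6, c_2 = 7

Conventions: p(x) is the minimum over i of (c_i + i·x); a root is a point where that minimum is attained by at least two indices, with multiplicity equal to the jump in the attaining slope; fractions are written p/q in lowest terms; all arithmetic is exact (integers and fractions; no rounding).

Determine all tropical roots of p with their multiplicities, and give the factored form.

hull edge (i=0, c=-1) to (i=1, c=-6): slope -5, span 1
hull edge (i=1, c=-6) to (i=2, c=7): slope 13, span 1
Factored form: p(x) = 7 ⊗ (x ⊕ (-13)) ⊗ (x ⊕ 5)
Answer: roots = -13 (mult 1), 5 (mult 1)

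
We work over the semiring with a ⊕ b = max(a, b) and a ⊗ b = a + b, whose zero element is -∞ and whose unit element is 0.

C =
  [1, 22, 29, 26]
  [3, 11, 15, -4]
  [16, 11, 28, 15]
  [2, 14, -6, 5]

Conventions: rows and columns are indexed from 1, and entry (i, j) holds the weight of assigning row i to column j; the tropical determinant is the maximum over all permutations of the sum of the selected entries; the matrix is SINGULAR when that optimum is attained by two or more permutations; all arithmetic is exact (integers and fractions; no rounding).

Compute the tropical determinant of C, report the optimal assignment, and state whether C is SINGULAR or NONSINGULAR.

σ = (1, 2, 3, 4): 1 + 11 + 28 + 5 = 45
σ = (1, 2, 4, 3): 1 + 11 + 15 + (-6) = 21
σ = (1, 3, 2, 4): 1 + 15 + 11 + 5 = 32
σ = (1, 3, 4, 2): 1 + 15 + 15 + 14 = 45
σ = (1, 4, 2, 3): 1 + (-4) + 11 + (-6) = 2
σ = (1, 4, 3, 2): 1 + (-4) + 28 + 14 = 39
σ = (2, 1, 3, 4): 22 + 3 + 28 + 5 = 58
σ = (2, 1, 4, 3): 22 + 3 + 15 + (-6) = 34
σ = (2, 3, 1, 4): 22 + 15 + 16 + 5 = 58
σ = (2, 3, 4, 1): 22 + 15 + 15 + 2 = 54
σ = (2, 4, 1, 3): 22 + (-4) + 16 + (-6) = 28
σ = (2, 4, 3, 1): 22 + (-4) + 28 + 2 = 48
σ = (3, 1, 2, 4): 29 + 3 + 11 + 5 = 48
σ = (3, 1, 4, 2): 29 + 3 + 15 + 14 = 61
σ = (3, 2, 1, 4): 29 + 11 + 16 + 5 = 61
σ = (3, 2, 4, 1): 29 + 11 + 15 + 2 = 57
σ = (3, 4, 1, 2): 29 + (-4) + 16 + 14 = 55
σ = (3, 4, 2, 1): 29 + (-4) + 11 + 2 = 38
σ = (4, 1, 2, 3): 26 + 3 + 11 + (-6) = 34
σ = (4, 1, 3, 2): 26 + 3 + 28 + 14 = 71
σ = (4, 2, 1, 3): 26 + 11 + 16 + (-6) = 47
σ = (4, 2, 3, 1): 26 + 11 + 28 + 2 = 67
σ = (4, 3, 1, 2): 26 + 15 + 16 + 14 = 71
σ = (4, 3, 2, 1): 26 + 15 + 11 + 2 = 54
Optimal value attained by: σ = (4, 1, 3, 2).
Answer: det⊕(C) = 71; verdict: SINGULAR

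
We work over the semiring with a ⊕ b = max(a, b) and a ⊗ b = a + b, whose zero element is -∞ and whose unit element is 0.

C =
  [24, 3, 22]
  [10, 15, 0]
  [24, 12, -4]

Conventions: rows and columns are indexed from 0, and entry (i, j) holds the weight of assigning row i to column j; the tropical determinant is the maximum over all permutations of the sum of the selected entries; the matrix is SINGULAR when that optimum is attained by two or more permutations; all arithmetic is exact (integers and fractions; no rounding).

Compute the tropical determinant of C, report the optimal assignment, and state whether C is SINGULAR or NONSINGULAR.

σ = (0, 1, 2): 24 + 15 + (-4) = 35
σ = (0, 2, 1): 24 + 0 + 12 = 36
σ = (1, 0, 2): 3 + 10 + (-4) = 9
σ = (1, 2, 0): 3 + 0 + 24 = 27
σ = (2, 0, 1): 22 + 10 + 12 = 44
σ = (2, 1, 0): 22 + 15 + 24 = 61
Optimal value attained by: σ = (2, 1, 0).
Answer: det⊕(C) = 61; verdict: NONSINGULAR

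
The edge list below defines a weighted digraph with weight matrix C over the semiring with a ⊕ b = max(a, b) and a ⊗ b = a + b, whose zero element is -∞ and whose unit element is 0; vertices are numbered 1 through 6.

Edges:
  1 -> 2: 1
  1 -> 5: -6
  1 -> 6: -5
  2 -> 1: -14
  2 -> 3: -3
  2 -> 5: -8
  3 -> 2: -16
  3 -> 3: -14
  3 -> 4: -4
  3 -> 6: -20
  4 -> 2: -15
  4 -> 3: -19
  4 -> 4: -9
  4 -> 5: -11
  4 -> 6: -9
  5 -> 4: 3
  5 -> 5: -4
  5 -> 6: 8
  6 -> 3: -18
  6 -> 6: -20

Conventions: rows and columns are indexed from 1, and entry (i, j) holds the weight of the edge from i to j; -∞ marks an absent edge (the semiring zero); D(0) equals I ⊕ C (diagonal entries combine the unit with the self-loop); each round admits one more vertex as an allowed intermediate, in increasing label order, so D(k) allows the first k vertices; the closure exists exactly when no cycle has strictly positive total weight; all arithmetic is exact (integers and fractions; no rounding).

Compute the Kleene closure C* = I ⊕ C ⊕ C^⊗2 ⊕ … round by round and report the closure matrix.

D(0):
  [0, 1, -∞, -∞, -6, -5]
  [-14, 0, -3, -∞, -8, -∞]
  [-∞, -16, 0, -4, -∞, -20]
  [-∞, -15, -19, 0, -11, -9]
  [-∞, -∞, -∞, 3, 0, 8]
  [-∞, -∞, -18, -∞, -∞, 0]
D(1):
  [0, 1, -∞, -∞, -6, -5]
  [-14, 0, -3, -∞, -8, -19]
  [-∞, -16, 0, -4, -∞, -20]
  [-∞, -15, -19, 0, -11, -9]
  [-∞, -∞, -∞, 3, 0, 8]
  [-∞, -∞, -18, -∞, -∞, 0]
D(2):
  [0, 1, -2, -∞, -6, -5]
  [-14, 0, -3, -∞, -8, -19]
  [-30, -16, 0, -4, -24, -20]
  [-29, -15, -18, 0, -11, -9]
  [-∞, -∞, -∞, 3, 0, 8]
  [-∞, -∞, -18, -∞, -∞, 0]
D(3):
  [0, 1, -2, -6, -6, -5]
  [-14, 0, -3, -7, -8, -19]
  [-30, -16, 0, -4, -24, -20]
  [-29, -15, -18, 0, -11, -9]
  [-∞, -∞, -∞, 3, 0, 8]
  [-48, -34, -18, -22, -42, 0]
D(4):
  [0, 1, -2, -6, -6, -5]
  [-14, 0, -3, -7, -8, -16]
  [-30, -16, 0, -4, -15, -13]
  [-29, -15, -18, 0, -11, -9]
  [-26, -12, -15, 3, 0, 8]
  [-48, -34, -18, -22, -33, 0]
D(5):
  [0, 1, -2, -3, -6, 2]
  [-14, 0, -3, -5, -8, 0]
  [-30, -16, 0, -4, -15, -7]
  [-29, -15, -18, 0, -11, -3]
  [-26, -12, -15, 3, 0, 8]
  [-48, -34, -18, -22, -33, 0]
D(6):
  [0, 1, -2, -3, -6, 2]
  [-14, 0, -3, -5, -8, 0]
  [-30, -16, 0, -4, -15, -7]
  [-29, -15, -18, 0, -11, -3]
  [-26, -12, -10, 3, 0, 8]
  [-48, -34, -18, -22, -33, 0]
Answer: C* = [[0, 1, -2, -3, -6, 2], [-14, 0, -3, -5, -8, 0], [-30, -16, 0, -4, -15, -7], [-29, -15, -18, 0, -11, -3], [-26, -12, -10, 3, 0, 8], [-48, -34, -18, -22, -33, 0]]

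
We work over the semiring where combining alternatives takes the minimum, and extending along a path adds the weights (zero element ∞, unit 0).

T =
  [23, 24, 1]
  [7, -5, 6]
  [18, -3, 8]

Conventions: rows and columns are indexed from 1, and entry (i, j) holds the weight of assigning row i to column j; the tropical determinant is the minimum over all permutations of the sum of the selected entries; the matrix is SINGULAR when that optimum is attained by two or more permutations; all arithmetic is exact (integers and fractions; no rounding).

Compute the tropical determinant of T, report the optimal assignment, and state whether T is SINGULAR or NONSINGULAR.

σ = (1, 2, 3): 23 + (-5) + 8 = 26
σ = (1, 3, 2): 23 + 6 + (-3) = 26
σ = (2, 1, 3): 24 + 7 + 8 = 39
σ = (2, 3, 1): 24 + 6 + 18 = 48
σ = (3, 1, 2): 1 + 7 + (-3) = 5
σ = (3, 2, 1): 1 + (-5) + 18 = 14
Optimal value attained by: σ = (3, 1, 2).
Answer: det⊕(T) = 5; verdict: NONSINGULAR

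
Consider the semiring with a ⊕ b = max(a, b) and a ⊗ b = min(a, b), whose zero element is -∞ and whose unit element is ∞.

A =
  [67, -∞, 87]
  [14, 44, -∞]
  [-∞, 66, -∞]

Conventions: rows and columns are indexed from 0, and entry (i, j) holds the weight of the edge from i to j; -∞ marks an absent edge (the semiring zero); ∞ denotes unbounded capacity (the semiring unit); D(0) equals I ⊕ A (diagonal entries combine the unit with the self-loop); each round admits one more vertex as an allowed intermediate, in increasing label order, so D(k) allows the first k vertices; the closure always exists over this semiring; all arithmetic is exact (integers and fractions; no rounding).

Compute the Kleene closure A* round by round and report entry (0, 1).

D(0):
  [∞, -∞, 87]
  [14, ∞, -∞]
  [-∞, 66, ∞]
D(1):
  [∞, -∞, 87]
  [14, ∞, 14]
  [-∞, 66, ∞]
D(2):
  [∞, -∞, 87]
  [14, ∞, 14]
  [14, 66, ∞]
D(3):
  [∞, 66, 87]
  [14, ∞, 14]
  [14, 66, ∞]
Answer: A*[0][1] = 66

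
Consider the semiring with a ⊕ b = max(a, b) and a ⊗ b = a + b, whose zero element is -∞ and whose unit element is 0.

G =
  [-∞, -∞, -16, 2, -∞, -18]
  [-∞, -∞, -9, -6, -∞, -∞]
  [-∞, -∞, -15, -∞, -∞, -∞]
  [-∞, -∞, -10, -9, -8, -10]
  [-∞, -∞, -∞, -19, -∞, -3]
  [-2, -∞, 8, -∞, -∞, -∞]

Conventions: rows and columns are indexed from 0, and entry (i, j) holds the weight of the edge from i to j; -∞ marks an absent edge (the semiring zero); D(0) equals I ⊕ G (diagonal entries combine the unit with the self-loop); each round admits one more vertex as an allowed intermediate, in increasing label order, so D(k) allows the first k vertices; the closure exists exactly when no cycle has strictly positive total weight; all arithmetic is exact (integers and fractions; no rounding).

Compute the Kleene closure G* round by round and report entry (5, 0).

D(0):
  [0, -∞, -16, 2, -∞, -18]
  [-∞, 0, -9, -6, -∞, -∞]
  [-∞, -∞, 0, -∞, -∞, -∞]
  [-∞, -∞, -10, 0, -8, -10]
  [-∞, -∞, -∞, -19, 0, -3]
  [-2, -∞, 8, -∞, -∞, 0]
D(1):
  [0, -∞, -16, 2, -∞, -18]
  [-∞, 0, -9, -6, -∞, -∞]
  [-∞, -∞, 0, -∞, -∞, -∞]
  [-∞, -∞, -10, 0, -8, -10]
  [-∞, -∞, -∞, -19, 0, -3]
  [-2, -∞, 8, 0, -∞, 0]
D(2):
  [0, -∞, -16, 2, -∞, -18]
  [-∞, 0, -9, -6, -∞, -∞]
  [-∞, -∞, 0, -∞, -∞, -∞]
  [-∞, -∞, -10, 0, -8, -10]
  [-∞, -∞, -∞, -19, 0, -3]
  [-2, -∞, 8, 0, -∞, 0]
D(3):
  [0, -∞, -16, 2, -∞, -18]
  [-∞, 0, -9, -6, -∞, -∞]
  [-∞, -∞, 0, -∞, -∞, -∞]
  [-∞, -∞, -10, 0, -8, -10]
  [-∞, -∞, -∞, -19, 0, -3]
  [-2, -∞, 8, 0, -∞, 0]
D(4):
  [0, -∞, -8, 2, -6, -8]
  [-∞, 0, -9, -6, -14, -16]
  [-∞, -∞, 0, -∞, -∞, -∞]
  [-∞, -∞, -10, 0, -8, -10]
  [-∞, -∞, -29, -19, 0, -3]
  [-2, -∞, 8, 0, -8, 0]
D(5):
  [0, -∞, -8, 2, -6, -8]
  [-∞, 0, -9, -6, -14, -16]
  [-∞, -∞, 0, -∞, -∞, -∞]
  [-∞, -∞, -10, 0, -8, -10]
  [-∞, -∞, -29, -19, 0, -3]
  [-2, -∞, 8, 0, -8, 0]
D(6):
  [0, -∞, 0, 2, -6, -8]
  [-18, 0, -8, -6, -14, -16]
  [-∞, -∞, 0, -∞, -∞, -∞]
  [-12, -∞, -2, 0, -8, -10]
  [-5, -∞, 5, -3, 0, -3]
  [-2, -∞, 8, 0, -8, 0]
Answer: G*[5][0] = -2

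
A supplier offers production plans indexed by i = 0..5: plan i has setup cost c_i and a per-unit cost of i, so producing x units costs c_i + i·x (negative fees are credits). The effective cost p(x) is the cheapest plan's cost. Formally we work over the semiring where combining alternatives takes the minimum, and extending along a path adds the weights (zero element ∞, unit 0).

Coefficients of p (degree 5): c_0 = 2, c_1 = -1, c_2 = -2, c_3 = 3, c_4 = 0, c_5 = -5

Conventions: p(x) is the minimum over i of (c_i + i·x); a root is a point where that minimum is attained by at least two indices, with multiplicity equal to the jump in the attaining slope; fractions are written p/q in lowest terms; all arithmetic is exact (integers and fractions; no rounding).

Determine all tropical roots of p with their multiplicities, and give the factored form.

hull edge (i=0, c=2) to (i=1, c=-1): slope -3, span 1
hull edge (i=1, c=-1) to (i=5, c=-5): slope -1, span 4
Factored form: p(x) = -5 ⊗ (x ⊕ 1) ⊗ (x ⊕ 1) ⊗ (x ⊕ 1) ⊗ (x ⊕ 1) ⊗ (x ⊕ 3)
Answer: roots = 1 (mult 4), 3 (mult 1)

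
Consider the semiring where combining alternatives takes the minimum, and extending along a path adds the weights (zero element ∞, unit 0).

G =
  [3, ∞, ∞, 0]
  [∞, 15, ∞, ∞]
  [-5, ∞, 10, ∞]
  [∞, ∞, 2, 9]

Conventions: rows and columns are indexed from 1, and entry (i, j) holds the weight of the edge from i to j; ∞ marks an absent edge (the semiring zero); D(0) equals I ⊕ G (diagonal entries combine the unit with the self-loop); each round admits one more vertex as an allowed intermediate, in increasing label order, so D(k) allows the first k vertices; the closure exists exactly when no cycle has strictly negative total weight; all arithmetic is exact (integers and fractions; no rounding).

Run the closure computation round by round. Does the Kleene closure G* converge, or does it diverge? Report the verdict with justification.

D(0):
  [0, ∞, ∞, 0]
  [∞, 0, ∞, ∞]
  [-5, ∞, 0, ∞]
  [∞, ∞, 2, 0]
D(1):
  [0, ∞, ∞, 0]
  [∞, 0, ∞, ∞]
  [-5, ∞, 0, -5]
  [∞, ∞, 2, 0]
D(2):
  [0, ∞, ∞, 0]
  [∞, 0, ∞, ∞]
  [-5, ∞, 0, -5]
  [∞, ∞, 2, 0]
Detection: at round 3, diagonal entry (4, 4) turns strictly negative.
Key observation: the cycle 4->3->1->4 has total weight 2 + (-5) + 0, which is strictly negative.
Answer: DIVERGES — negative cycle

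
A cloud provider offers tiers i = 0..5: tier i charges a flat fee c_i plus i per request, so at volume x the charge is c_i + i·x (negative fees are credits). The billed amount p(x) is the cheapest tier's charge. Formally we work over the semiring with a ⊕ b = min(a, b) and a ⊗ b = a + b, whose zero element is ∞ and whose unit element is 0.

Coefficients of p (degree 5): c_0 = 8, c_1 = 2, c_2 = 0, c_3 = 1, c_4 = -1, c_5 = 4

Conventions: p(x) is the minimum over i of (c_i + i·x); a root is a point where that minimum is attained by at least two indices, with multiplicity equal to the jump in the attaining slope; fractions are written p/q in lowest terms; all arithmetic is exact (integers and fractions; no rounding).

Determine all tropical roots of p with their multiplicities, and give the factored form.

hull edge (i=0, c=8) to (i=1, c=2): slope -6, span 1
hull edge (i=1, c=2) to (i=2, c=0): slope -2, span 1
hull edge (i=2, c=0) to (i=4, c=-1): slope -1/2, span 2
hull edge (i=4, c=-1) to (i=5, c=4): slope 5, span 1
Factored form: p(x) = 4 ⊗ (x ⊕ (-5)) ⊗ (x ⊕ 1/2) ⊗ (x ⊕ 1/2) ⊗ (x ⊕ 2) ⊗ (x ⊕ 6)
Answer: roots = -5 (mult 1), 1/2 (mult 2), 2 (mult 1), 6 (mult 1)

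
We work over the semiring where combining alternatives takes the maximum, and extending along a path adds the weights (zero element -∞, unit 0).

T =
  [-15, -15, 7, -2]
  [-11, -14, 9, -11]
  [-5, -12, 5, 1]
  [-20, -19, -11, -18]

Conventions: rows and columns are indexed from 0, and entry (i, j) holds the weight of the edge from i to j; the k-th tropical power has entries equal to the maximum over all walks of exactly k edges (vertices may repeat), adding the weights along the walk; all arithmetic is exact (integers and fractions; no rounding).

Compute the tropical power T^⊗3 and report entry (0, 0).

T^⊗2:
  [2, -5, 12, 8]
  [4, -3, 14, 10]
  [0, -7, 10, 6]
  [-16, -23, -6, -10]
T^⊗3:
  [7, 0, 17, 13]
  [9, 2, 19, 15]
  [5, -2, 15, 11]
  [-11, -18, -1, -5]
Key observation: the optimum is the walk 0->2->2->0, with weight 7 + 5 + (-5) = 7.
Optimal value attained by: walk 0->2->2->0.
Answer: (T^⊗3)[0][0] = 7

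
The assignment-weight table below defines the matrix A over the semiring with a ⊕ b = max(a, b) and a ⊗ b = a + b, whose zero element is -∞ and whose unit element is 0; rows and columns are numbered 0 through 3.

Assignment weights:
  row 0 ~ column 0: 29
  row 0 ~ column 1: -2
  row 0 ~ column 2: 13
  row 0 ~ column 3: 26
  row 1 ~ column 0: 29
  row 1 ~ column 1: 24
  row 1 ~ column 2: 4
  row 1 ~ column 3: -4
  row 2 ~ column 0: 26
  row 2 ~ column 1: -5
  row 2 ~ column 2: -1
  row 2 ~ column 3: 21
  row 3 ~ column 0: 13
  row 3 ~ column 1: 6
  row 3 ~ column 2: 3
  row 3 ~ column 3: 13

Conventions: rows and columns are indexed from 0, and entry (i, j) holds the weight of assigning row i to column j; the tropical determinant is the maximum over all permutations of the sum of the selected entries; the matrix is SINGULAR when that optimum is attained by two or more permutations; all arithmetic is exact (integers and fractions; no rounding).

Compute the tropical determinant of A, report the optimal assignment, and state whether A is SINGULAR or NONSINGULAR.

σ = (0, 1, 2, 3): 29 + 24 + (-1) + 13 = 65
σ = (0, 1, 3, 2): 29 + 24 + 21 + 3 = 77
σ = (0, 2, 1, 3): 29 + 4 + (-5) + 13 = 41
σ = (0, 2, 3, 1): 29 + 4 + 21 + 6 = 60
σ = (0, 3, 1, 2): 29 + (-4) + (-5) + 3 = 23
σ = (0, 3, 2, 1): 29 + (-4) + (-1) + 6 = 30
σ = (1, 0, 2, 3): (-2) + 29 + (-1) + 13 = 39
σ = (1, 0, 3, 2): (-2) + 29 + 21 + 3 = 51
σ = (1, 2, 0, 3): (-2) + 4 + 26 + 13 = 41
σ = (1, 2, 3, 0): (-2) + 4 + 21 + 13 = 36
σ = (1, 3, 0, 2): (-2) + (-4) + 26 + 3 = 23
σ = (1, 3, 2, 0): (-2) + (-4) + (-1) + 13 = 6
σ = (2, 0, 1, 3): 13 + 29 + (-5) + 13 = 50
σ = (2, 0, 3, 1): 13 + 29 + 21 + 6 = 69
σ = (2, 1, 0, 3): 13 + 24 + 26 + 13 = 76
σ = (2, 1, 3, 0): 13 + 24 + 21 + 13 = 71
σ = (2, 3, 0, 1): 13 + (-4) + 26 + 6 = 41
σ = (2, 3, 1, 0): 13 + (-4) + (-5) + 13 = 17
σ = (3, 0, 1, 2): 26 + 29 + (-5) + 3 = 53
σ = (3, 0, 2, 1): 26 + 29 + (-1) + 6 = 60
σ = (3, 1, 0, 2): 26 + 24 + 26 + 3 = 79
σ = (3, 1, 2, 0): 26 + 24 + (-1) + 13 = 62
σ = (3, 2, 0, 1): 26 + 4 + 26 + 6 = 62
σ = (3, 2, 1, 0): 26 + 4 + (-5) + 13 = 38
Optimal value attained by: σ = (3, 1, 0, 2).
Answer: det⊕(A) = 79; verdict: NONSINGULAR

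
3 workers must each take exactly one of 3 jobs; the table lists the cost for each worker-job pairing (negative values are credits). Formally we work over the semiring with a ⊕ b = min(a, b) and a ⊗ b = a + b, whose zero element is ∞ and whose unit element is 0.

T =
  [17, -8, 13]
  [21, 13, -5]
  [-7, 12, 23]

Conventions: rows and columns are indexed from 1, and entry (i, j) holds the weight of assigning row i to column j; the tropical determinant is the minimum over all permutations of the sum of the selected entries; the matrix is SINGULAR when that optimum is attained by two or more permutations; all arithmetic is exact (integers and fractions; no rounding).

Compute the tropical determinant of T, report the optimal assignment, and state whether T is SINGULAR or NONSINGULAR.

σ = (1, 2, 3): 17 + 13 + 23 = 53
σ = (1, 3, 2): 17 + (-5) + 12 = 24
σ = (2, 1, 3): (-8) + 21 + 23 = 36
σ = (2, 3, 1): (-8) + (-5) + (-7) = -20
σ = (3, 1, 2): 13 + 21 + 12 = 46
σ = (3, 2, 1): 13 + 13 + (-7) = 19
Optimal value attained by: σ = (2, 3, 1).
Answer: det⊕(T) = -20; verdict: NONSINGULAR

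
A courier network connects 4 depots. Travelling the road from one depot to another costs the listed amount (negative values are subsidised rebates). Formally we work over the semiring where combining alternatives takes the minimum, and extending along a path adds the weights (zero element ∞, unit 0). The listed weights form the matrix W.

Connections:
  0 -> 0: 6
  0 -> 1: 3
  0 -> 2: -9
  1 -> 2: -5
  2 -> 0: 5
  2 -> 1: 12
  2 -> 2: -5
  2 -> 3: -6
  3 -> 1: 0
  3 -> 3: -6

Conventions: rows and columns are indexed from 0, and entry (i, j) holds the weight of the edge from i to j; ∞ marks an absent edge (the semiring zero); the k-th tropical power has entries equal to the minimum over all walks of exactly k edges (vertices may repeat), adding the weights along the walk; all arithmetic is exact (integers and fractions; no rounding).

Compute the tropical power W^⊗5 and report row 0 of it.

W^⊗2:
  [-4, 3, -14, -15]
  [0, 7, -10, -11]
  [0, -6, -10, -12]
  [∞, -6, -5, -12]
W^⊗3:
  [-9, -15, -19, -21]
  [-5, -11, -15, -17]
  [-5, -12, -15, -18]
  [0, -12, -11, -18]
W^⊗4:
  [-14, -21, -24, -27]
  [-10, -17, -20, -23]
  [-10, -18, -20, -24]
  [-6, -18, -17, -24]
W^⊗5:
  [-19, -27, -29, -33]
  [-15, -23, -25, -29]
  [-15, -24, -25, -30]
  [-12, -24, -23, -30]
Answer: row 0 of W^⊗5 = [-19, -27, -29, -33]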